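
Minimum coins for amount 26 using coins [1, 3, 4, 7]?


dp[0]=0; dp[i]=1+min(dp[i-c] for c in coins)
...dp[21]=3, dp[22]=4, dp[23]=5, dp[24]=4, dp[25]=4, dp[26]=5
Minimum coins for 26 = 5


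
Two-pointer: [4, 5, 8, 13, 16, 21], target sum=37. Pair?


Two pointers: lo=0, hi=5
Found pair: (16, 21) summing to 37


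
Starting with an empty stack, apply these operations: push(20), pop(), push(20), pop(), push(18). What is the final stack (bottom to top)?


push(20) -> [20]
pop() returns 20 -> []
push(20) -> [20]
pop() returns 20 -> []
push(18) -> [18]
Final stack (bottom to top): [18]


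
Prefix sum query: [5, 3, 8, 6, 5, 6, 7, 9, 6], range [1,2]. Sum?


Prefix sums: [0, 5, 8, 16, 22, 27, 33, 40, 49, 55]
Sum[1..2] = prefix[3] - prefix[1] = 16 - 5 = 11


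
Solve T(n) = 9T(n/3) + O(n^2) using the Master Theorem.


a=9, b=3, c=2. log_3(9)=2 = c=2. Case 2: O(n^c log n) = O(n^2 log n)
Complexity: O(n^2 log n)


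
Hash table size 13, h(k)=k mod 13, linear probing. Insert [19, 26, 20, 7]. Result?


Insertions: 19->slot 6; 26->slot 0; 20->slot 7; 7->slot 8
Table: [26, None, None, None, None, None, 19, 20, 7, None, None, None, None]


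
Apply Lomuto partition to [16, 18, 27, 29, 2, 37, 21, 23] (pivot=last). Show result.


Elements <= 23 go left of pivot.
Result: [16, 18, 2, 21, 23, 37, 29, 27], pivot at index 4


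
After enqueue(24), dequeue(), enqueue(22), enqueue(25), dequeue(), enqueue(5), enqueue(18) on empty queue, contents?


enqueue(24) -> [24]
dequeue() returns 24 -> []
enqueue(22) -> [22]
enqueue(25) -> [22, 25]
dequeue() returns 22 -> [25]
enqueue(5) -> [25, 5]
enqueue(18) -> [25, 5, 18]
Final queue (front to back): [25, 5, 18]


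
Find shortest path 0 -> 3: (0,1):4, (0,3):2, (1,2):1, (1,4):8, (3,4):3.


Dijkstra from 0:
Distances: {0: 0, 1: 4, 2: 5, 3: 2, 4: 5}
Shortest distance to 3 = 2, path = [0, 3]


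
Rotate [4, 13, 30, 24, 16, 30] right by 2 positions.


Right rotate by 2: [16, 30, 4, 13, 30, 24]


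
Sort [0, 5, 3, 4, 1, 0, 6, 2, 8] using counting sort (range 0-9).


Count array: [2, 1, 1, 1, 1, 1, 1, 0, 1, 0]
Reconstruct: [0, 0, 1, 2, 3, 4, 5, 6, 8]


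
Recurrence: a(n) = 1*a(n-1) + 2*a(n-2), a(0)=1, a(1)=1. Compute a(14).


Build bottom-up:
...a(12)=2731, a(13)=5461, a(14)=1*5461+2*2731=10923


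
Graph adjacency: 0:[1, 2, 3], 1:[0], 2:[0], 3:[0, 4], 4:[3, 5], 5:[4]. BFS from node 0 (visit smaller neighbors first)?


BFS queue: start with [0]
Visit order: [0, 1, 2, 3, 4, 5]


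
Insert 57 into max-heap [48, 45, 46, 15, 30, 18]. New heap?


Append 57: [48, 45, 46, 15, 30, 18, 57]
Bubble up: swap idx 6(57) with idx 2(46); swap idx 2(57) with idx 0(48)
Result: [57, 45, 48, 15, 30, 18, 46]


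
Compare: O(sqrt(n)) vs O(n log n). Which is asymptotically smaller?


sublinear grows slower than linearithmic
O(sqrt(n)) is asymptotically smaller; O(n log n) grows faster


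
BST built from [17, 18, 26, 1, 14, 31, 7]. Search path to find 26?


BST root = 17
Search for 26: compare at each node
Path: [17, 18, 26]


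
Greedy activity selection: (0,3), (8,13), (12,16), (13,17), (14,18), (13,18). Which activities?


Greedy: pick earliest-ending, then skip overlaps.
Selected (3 activities): [(0, 3), (8, 13), (13, 17)]


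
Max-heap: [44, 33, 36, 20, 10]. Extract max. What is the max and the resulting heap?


Max = 44
Replace root with last, heapify down
Resulting heap: [36, 33, 10, 20]


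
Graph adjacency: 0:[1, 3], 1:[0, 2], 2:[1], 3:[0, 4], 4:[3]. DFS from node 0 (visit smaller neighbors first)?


DFS stack-based: start with [0]
Visit order: [0, 1, 2, 3, 4]


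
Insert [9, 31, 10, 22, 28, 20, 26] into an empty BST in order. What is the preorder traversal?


Root = 9; build tree by BST insertion.
Preorder traversal: [9, 31, 10, 22, 20, 28, 26]


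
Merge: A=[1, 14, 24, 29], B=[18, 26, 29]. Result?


Compare heads, take smaller each step.
Merged: [1, 14, 18, 24, 26, 29, 29]


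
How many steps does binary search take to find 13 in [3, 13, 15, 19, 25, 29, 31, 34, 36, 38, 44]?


Search for 13:
[0,10] mid=5 arr[5]=29
[0,4] mid=2 arr[2]=15
[0,1] mid=0 arr[0]=3
[1,1] mid=1 arr[1]=13
Total: 4 comparisons


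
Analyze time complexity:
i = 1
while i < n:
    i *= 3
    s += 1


Per nesting level: O(log n) = O(log n)
Complexity: O(log n)


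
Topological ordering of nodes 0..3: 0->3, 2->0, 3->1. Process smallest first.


Kahn's algorithm, process smallest node first
Order: [2, 0, 3, 1]


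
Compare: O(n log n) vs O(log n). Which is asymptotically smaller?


logarithmic grows slower than linearithmic
O(log n) is asymptotically smaller; O(n log n) grows faster


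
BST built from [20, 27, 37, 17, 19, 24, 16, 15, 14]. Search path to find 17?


BST root = 20
Search for 17: compare at each node
Path: [20, 17]


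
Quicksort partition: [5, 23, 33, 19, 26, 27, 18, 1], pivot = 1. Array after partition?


Elements <= 1 go left of pivot.
Result: [1, 23, 33, 19, 26, 27, 18, 5], pivot at index 0


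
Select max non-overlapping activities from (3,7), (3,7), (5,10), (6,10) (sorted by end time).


Greedy: pick earliest-ending, then skip overlaps.
Selected (1 activities): [(3, 7)]


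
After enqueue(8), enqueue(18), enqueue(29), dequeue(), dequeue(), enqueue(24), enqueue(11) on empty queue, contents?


enqueue(8) -> [8]
enqueue(18) -> [8, 18]
enqueue(29) -> [8, 18, 29]
dequeue() returns 8 -> [18, 29]
dequeue() returns 18 -> [29]
enqueue(24) -> [29, 24]
enqueue(11) -> [29, 24, 11]
Final queue (front to back): [29, 24, 11]


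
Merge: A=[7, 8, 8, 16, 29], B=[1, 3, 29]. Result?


Compare heads, take smaller each step.
Merged: [1, 3, 7, 8, 8, 16, 29, 29]


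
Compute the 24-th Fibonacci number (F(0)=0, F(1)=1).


F(n)=F(n-1)+F(n-2)
...F(22)=17711, F(23)=28657, F(24)=46368


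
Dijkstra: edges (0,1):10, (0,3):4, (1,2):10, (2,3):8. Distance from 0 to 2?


Dijkstra from 0:
Distances: {0: 0, 1: 10, 2: 12, 3: 4}
Shortest distance to 2 = 12, path = [0, 3, 2]


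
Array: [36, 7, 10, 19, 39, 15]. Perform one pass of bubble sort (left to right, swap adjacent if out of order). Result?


After one pass: [7, 10, 19, 36, 15, 39]


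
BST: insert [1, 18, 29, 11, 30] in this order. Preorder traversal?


Root = 1; build tree by BST insertion.
Preorder traversal: [1, 18, 11, 29, 30]


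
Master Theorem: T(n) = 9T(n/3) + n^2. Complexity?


a=9, b=3, c=2. log_3(9)=2 = c=2. Case 2: O(n^c log n) = O(n^2 log n)
Complexity: O(n^2 log n)


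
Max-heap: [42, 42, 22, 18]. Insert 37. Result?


Append 37: [42, 42, 22, 18, 37]
Bubble up: no swaps needed
Result: [42, 42, 22, 18, 37]


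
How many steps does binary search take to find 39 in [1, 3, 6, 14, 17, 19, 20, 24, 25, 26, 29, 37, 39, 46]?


Search for 39:
[0,13] mid=6 arr[6]=20
[7,13] mid=10 arr[10]=29
[11,13] mid=12 arr[12]=39
Total: 3 comparisons


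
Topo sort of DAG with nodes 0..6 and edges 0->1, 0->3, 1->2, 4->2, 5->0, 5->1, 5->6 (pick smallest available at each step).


Kahn's algorithm, process smallest node first
Order: [4, 5, 0, 1, 2, 3, 6]


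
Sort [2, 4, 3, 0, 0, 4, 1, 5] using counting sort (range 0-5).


Count array: [2, 1, 1, 1, 2, 1]
Reconstruct: [0, 0, 1, 2, 3, 4, 4, 5]


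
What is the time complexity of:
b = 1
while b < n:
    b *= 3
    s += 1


Per nesting level: O(log n) = O(log n)
Complexity: O(log n)


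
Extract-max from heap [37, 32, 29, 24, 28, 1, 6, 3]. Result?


Max = 37
Replace root with last, heapify down
Resulting heap: [32, 28, 29, 24, 3, 1, 6]


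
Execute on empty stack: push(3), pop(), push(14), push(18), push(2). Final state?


push(3) -> [3]
pop() returns 3 -> []
push(14) -> [14]
push(18) -> [14, 18]
push(2) -> [14, 18, 2]
Final stack (bottom to top): [14, 18, 2]


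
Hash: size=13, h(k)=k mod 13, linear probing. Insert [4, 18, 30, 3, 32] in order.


Insertions: 4->slot 4; 18->slot 5; 30->slot 6; 3->slot 3; 32->slot 7
Table: [None, None, None, 3, 4, 18, 30, 32, None, None, None, None, None]


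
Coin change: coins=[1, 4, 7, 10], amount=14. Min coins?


dp[0]=0; dp[i]=1+min(dp[i-c] for c in coins)
...dp[9]=3, dp[10]=1, dp[11]=2, dp[12]=3, dp[13]=4, dp[14]=2
Minimum coins for 14 = 2


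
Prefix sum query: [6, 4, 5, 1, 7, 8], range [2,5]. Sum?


Prefix sums: [0, 6, 10, 15, 16, 23, 31]
Sum[2..5] = prefix[6] - prefix[2] = 31 - 10 = 21


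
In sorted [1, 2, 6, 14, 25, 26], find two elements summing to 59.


Two pointers: lo=0, hi=5
No pair sums to 59


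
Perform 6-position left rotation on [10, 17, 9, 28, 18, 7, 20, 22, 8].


Left rotate by 6: [20, 22, 8, 10, 17, 9, 28, 18, 7]


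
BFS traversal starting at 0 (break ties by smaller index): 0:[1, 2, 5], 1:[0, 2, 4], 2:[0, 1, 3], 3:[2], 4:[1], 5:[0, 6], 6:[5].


BFS queue: start with [0]
Visit order: [0, 1, 2, 5, 4, 3, 6]


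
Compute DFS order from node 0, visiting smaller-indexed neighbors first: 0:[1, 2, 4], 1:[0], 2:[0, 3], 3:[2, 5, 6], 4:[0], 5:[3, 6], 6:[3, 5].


DFS stack-based: start with [0]
Visit order: [0, 1, 2, 3, 5, 6, 4]


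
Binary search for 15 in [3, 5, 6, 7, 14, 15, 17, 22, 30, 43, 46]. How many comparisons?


Search for 15:
[0,10] mid=5 arr[5]=15
Total: 1 comparisons


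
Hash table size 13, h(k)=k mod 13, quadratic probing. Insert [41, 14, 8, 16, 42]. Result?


Insertions: 41->slot 2; 14->slot 1; 8->slot 8; 16->slot 3; 42->slot 4
Table: [None, 14, 41, 16, 42, None, None, None, 8, None, None, None, None]


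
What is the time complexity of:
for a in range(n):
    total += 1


Per nesting level: O(n) = O(n)
Complexity: O(n)


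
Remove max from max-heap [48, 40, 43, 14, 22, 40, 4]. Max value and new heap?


Max = 48
Replace root with last, heapify down
Resulting heap: [43, 40, 40, 14, 22, 4]


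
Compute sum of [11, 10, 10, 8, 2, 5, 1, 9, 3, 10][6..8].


Prefix sums: [0, 11, 21, 31, 39, 41, 46, 47, 56, 59, 69]
Sum[6..8] = prefix[9] - prefix[6] = 59 - 46 = 13


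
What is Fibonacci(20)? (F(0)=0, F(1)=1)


F(n)=F(n-1)+F(n-2)
...F(18)=2584, F(19)=4181, F(20)=6765


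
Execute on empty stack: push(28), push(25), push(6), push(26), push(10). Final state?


push(28) -> [28]
push(25) -> [28, 25]
push(6) -> [28, 25, 6]
push(26) -> [28, 25, 6, 26]
push(10) -> [28, 25, 6, 26, 10]
Final stack (bottom to top): [28, 25, 6, 26, 10]


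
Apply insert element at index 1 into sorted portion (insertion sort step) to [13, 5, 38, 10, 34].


After one pass: [5, 13, 38, 10, 34]


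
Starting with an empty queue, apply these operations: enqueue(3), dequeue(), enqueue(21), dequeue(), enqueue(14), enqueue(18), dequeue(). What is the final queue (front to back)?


enqueue(3) -> [3]
dequeue() returns 3 -> []
enqueue(21) -> [21]
dequeue() returns 21 -> []
enqueue(14) -> [14]
enqueue(18) -> [14, 18]
dequeue() returns 14 -> [18]
Final queue (front to back): [18]


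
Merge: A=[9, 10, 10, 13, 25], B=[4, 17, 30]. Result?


Compare heads, take smaller each step.
Merged: [4, 9, 10, 10, 13, 17, 25, 30]


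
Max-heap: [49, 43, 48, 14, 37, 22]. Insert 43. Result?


Append 43: [49, 43, 48, 14, 37, 22, 43]
Bubble up: no swaps needed
Result: [49, 43, 48, 14, 37, 22, 43]


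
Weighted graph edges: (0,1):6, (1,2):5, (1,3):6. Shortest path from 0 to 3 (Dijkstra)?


Dijkstra from 0:
Distances: {0: 0, 1: 6, 2: 11, 3: 12}
Shortest distance to 3 = 12, path = [0, 1, 3]


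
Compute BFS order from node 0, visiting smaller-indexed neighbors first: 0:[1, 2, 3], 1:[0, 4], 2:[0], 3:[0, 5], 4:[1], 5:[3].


BFS queue: start with [0]
Visit order: [0, 1, 2, 3, 4, 5]


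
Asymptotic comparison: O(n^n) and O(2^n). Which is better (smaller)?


exponential grows slower than n^n
O(2^n) is asymptotically smaller; O(n^n) grows faster


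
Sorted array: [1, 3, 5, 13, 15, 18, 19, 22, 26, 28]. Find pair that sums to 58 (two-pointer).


Two pointers: lo=0, hi=9
No pair sums to 58


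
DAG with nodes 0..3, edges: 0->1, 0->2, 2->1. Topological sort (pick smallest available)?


Kahn's algorithm, process smallest node first
Order: [0, 2, 1, 3]


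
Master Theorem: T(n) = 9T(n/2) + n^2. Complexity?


a=9, b=2, c=2. log_2(9)=3.170 > c=2. Case 1: O(n^log_b(a)) = O(n^3.170)
Complexity: O(n^3.170)


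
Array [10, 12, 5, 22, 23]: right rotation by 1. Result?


Right rotate by 1: [23, 10, 12, 5, 22]


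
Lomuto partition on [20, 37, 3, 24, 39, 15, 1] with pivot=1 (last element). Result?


Elements <= 1 go left of pivot.
Result: [1, 37, 3, 24, 39, 15, 20], pivot at index 0


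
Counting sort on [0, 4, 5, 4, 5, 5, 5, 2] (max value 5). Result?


Count array: [1, 0, 1, 0, 2, 4]
Reconstruct: [0, 2, 4, 4, 5, 5, 5, 5]


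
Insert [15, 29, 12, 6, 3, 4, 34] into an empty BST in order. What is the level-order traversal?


Root = 15; build tree by BST insertion.
Level-Order traversal: [15, 12, 29, 6, 34, 3, 4]


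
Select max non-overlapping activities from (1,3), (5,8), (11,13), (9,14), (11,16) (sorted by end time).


Greedy: pick earliest-ending, then skip overlaps.
Selected (3 activities): [(1, 3), (5, 8), (11, 13)]


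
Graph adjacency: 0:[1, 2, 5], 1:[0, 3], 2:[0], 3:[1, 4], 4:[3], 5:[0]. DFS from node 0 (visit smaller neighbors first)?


DFS stack-based: start with [0]
Visit order: [0, 1, 3, 4, 2, 5]


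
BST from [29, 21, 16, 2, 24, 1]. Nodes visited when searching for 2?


BST root = 29
Search for 2: compare at each node
Path: [29, 21, 16, 2]


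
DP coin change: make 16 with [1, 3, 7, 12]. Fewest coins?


dp[0]=0; dp[i]=1+min(dp[i-c] for c in coins)
...dp[11]=3, dp[12]=1, dp[13]=2, dp[14]=2, dp[15]=2, dp[16]=3
Minimum coins for 16 = 3


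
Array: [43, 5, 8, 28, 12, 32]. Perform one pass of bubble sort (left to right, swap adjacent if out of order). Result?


After one pass: [5, 8, 28, 12, 32, 43]


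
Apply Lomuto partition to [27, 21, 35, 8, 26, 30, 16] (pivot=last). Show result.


Elements <= 16 go left of pivot.
Result: [8, 16, 35, 27, 26, 30, 21], pivot at index 1


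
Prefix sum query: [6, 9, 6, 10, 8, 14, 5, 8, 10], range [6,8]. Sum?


Prefix sums: [0, 6, 15, 21, 31, 39, 53, 58, 66, 76]
Sum[6..8] = prefix[9] - prefix[6] = 76 - 53 = 23


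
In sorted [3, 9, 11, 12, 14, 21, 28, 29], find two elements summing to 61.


Two pointers: lo=0, hi=7
No pair sums to 61


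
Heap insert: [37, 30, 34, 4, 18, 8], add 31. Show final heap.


Append 31: [37, 30, 34, 4, 18, 8, 31]
Bubble up: no swaps needed
Result: [37, 30, 34, 4, 18, 8, 31]


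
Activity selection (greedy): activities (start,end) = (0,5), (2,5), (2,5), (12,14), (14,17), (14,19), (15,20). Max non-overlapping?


Greedy: pick earliest-ending, then skip overlaps.
Selected (3 activities): [(0, 5), (12, 14), (14, 17)]


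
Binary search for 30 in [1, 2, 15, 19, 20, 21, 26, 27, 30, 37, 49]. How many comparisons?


Search for 30:
[0,10] mid=5 arr[5]=21
[6,10] mid=8 arr[8]=30
Total: 2 comparisons


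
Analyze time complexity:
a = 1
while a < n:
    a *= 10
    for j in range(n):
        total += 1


Per nesting level: O(log n) * O(n) = O(n log n)
Complexity: O(n log n)


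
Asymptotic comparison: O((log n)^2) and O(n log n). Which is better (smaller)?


polylogarithmic grows slower than linearithmic
O((log n)^2) is asymptotically smaller; O(n log n) grows faster


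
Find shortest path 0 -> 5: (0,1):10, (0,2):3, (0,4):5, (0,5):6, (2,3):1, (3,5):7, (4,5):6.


Dijkstra from 0:
Distances: {0: 0, 1: 10, 2: 3, 3: 4, 4: 5, 5: 6}
Shortest distance to 5 = 6, path = [0, 5]


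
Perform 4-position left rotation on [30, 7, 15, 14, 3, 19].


Left rotate by 4: [3, 19, 30, 7, 15, 14]


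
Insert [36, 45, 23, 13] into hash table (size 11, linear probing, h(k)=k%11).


Insertions: 36->slot 3; 45->slot 1; 23->slot 2; 13->slot 4
Table: [None, 45, 23, 36, 13, None, None, None, None, None, None]


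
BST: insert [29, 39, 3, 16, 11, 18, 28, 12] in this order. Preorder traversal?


Root = 29; build tree by BST insertion.
Preorder traversal: [29, 3, 16, 11, 12, 18, 28, 39]


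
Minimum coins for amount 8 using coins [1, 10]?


dp[0]=0; dp[i]=1+min(dp[i-c] for c in coins)
...dp[3]=3, dp[4]=4, dp[5]=5, dp[6]=6, dp[7]=7, dp[8]=8
Minimum coins for 8 = 8


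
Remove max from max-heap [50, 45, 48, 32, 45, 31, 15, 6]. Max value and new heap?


Max = 50
Replace root with last, heapify down
Resulting heap: [48, 45, 31, 32, 45, 6, 15]


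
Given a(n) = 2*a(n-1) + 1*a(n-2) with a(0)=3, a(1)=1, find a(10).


Build bottom-up:
...a(8)=915, a(9)=2209, a(10)=2*2209+1*915=5333


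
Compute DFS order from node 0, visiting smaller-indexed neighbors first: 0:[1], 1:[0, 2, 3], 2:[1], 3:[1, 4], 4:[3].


DFS stack-based: start with [0]
Visit order: [0, 1, 2, 3, 4]


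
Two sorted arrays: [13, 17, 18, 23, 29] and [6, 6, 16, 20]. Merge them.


Compare heads, take smaller each step.
Merged: [6, 6, 13, 16, 17, 18, 20, 23, 29]


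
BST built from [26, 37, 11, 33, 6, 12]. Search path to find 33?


BST root = 26
Search for 33: compare at each node
Path: [26, 37, 33]


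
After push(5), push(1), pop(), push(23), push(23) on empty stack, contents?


push(5) -> [5]
push(1) -> [5, 1]
pop() returns 1 -> [5]
push(23) -> [5, 23]
push(23) -> [5, 23, 23]
Final stack (bottom to top): [5, 23, 23]


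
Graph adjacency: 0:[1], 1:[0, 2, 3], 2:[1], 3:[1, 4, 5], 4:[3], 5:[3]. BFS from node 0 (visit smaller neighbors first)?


BFS queue: start with [0]
Visit order: [0, 1, 2, 3, 4, 5]


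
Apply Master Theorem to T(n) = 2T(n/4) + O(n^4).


a=2, b=4, c=4. log_4(2)=0.5 < c=4. Case 3: O(n^c) = O(n^4)
Complexity: O(n^4)


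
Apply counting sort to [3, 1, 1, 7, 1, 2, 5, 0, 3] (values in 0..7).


Count array: [1, 3, 1, 2, 0, 1, 0, 1]
Reconstruct: [0, 1, 1, 1, 2, 3, 3, 5, 7]


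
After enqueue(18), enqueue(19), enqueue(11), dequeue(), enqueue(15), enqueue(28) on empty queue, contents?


enqueue(18) -> [18]
enqueue(19) -> [18, 19]
enqueue(11) -> [18, 19, 11]
dequeue() returns 18 -> [19, 11]
enqueue(15) -> [19, 11, 15]
enqueue(28) -> [19, 11, 15, 28]
Final queue (front to back): [19, 11, 15, 28]


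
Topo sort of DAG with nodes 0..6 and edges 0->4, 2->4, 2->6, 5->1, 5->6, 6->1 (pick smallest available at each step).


Kahn's algorithm, process smallest node first
Order: [0, 2, 3, 4, 5, 6, 1]


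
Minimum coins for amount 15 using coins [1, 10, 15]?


dp[0]=0; dp[i]=1+min(dp[i-c] for c in coins)
...dp[10]=1, dp[11]=2, dp[12]=3, dp[13]=4, dp[14]=5, dp[15]=1
Minimum coins for 15 = 1


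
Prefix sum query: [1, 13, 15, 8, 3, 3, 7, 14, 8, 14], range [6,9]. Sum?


Prefix sums: [0, 1, 14, 29, 37, 40, 43, 50, 64, 72, 86]
Sum[6..9] = prefix[10] - prefix[6] = 86 - 43 = 43


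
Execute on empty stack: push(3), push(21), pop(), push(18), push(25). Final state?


push(3) -> [3]
push(21) -> [3, 21]
pop() returns 21 -> [3]
push(18) -> [3, 18]
push(25) -> [3, 18, 25]
Final stack (bottom to top): [3, 18, 25]


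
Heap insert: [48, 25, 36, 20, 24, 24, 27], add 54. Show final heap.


Append 54: [48, 25, 36, 20, 24, 24, 27, 54]
Bubble up: swap idx 7(54) with idx 3(20); swap idx 3(54) with idx 1(25); swap idx 1(54) with idx 0(48)
Result: [54, 48, 36, 25, 24, 24, 27, 20]


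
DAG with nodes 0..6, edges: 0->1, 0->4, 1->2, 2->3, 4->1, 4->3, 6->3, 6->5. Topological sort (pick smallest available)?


Kahn's algorithm, process smallest node first
Order: [0, 4, 1, 2, 6, 3, 5]


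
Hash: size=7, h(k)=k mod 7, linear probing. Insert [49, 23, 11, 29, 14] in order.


Insertions: 49->slot 0; 23->slot 2; 11->slot 4; 29->slot 1; 14->slot 3
Table: [49, 29, 23, 14, 11, None, None]


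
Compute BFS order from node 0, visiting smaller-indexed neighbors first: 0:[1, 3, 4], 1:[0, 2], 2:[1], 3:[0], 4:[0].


BFS queue: start with [0]
Visit order: [0, 1, 3, 4, 2]


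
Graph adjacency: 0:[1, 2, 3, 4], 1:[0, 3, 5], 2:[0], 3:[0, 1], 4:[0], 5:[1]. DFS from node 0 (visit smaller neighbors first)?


DFS stack-based: start with [0]
Visit order: [0, 1, 3, 5, 2, 4]


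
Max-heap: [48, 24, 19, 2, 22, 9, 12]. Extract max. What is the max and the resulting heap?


Max = 48
Replace root with last, heapify down
Resulting heap: [24, 22, 19, 2, 12, 9]


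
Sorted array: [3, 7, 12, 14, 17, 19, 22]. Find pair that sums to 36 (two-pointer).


Two pointers: lo=0, hi=6
Found pair: (14, 22) summing to 36


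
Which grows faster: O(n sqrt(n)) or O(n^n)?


n^1.5 grows slower than n^n
O(n sqrt(n)) is asymptotically smaller; O(n^n) grows faster


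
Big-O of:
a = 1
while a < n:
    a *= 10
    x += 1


Per nesting level: O(log n) = O(log n)
Complexity: O(log n)


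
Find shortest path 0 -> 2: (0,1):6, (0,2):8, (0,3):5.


Dijkstra from 0:
Distances: {0: 0, 1: 6, 2: 8, 3: 5}
Shortest distance to 2 = 8, path = [0, 2]


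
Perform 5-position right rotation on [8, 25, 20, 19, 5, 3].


Right rotate by 5: [25, 20, 19, 5, 3, 8]


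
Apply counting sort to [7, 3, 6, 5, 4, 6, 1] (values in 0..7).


Count array: [0, 1, 0, 1, 1, 1, 2, 1]
Reconstruct: [1, 3, 4, 5, 6, 6, 7]


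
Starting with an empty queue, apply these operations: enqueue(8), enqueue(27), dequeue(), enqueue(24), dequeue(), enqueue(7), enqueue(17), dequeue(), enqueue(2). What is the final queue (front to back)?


enqueue(8) -> [8]
enqueue(27) -> [8, 27]
dequeue() returns 8 -> [27]
enqueue(24) -> [27, 24]
dequeue() returns 27 -> [24]
enqueue(7) -> [24, 7]
enqueue(17) -> [24, 7, 17]
dequeue() returns 24 -> [7, 17]
enqueue(2) -> [7, 17, 2]
Final queue (front to back): [7, 17, 2]


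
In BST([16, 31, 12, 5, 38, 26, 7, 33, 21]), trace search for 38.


BST root = 16
Search for 38: compare at each node
Path: [16, 31, 38]


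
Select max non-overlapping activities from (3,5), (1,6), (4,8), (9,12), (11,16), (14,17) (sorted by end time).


Greedy: pick earliest-ending, then skip overlaps.
Selected (3 activities): [(3, 5), (9, 12), (14, 17)]


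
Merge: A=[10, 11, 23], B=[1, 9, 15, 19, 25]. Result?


Compare heads, take smaller each step.
Merged: [1, 9, 10, 11, 15, 19, 23, 25]


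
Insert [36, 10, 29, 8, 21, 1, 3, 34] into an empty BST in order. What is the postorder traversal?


Root = 36; build tree by BST insertion.
Postorder traversal: [3, 1, 8, 21, 34, 29, 10, 36]


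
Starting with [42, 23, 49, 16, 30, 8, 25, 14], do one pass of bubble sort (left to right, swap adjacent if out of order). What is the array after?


After one pass: [23, 42, 16, 30, 8, 25, 14, 49]


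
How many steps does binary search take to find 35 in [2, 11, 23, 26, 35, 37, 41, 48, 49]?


Search for 35:
[0,8] mid=4 arr[4]=35
Total: 1 comparisons


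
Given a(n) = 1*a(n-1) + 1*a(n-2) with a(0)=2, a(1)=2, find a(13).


Build bottom-up:
...a(11)=288, a(12)=466, a(13)=1*466+1*288=754


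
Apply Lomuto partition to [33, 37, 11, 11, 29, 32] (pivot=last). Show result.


Elements <= 32 go left of pivot.
Result: [11, 11, 29, 32, 33, 37], pivot at index 3


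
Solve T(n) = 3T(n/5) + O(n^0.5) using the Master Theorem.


a=3, b=5, c=0.5. log_5(3)=0.683 > c=0.5. Case 1: O(n^log_b(a)) = O(n^0.683)
Complexity: O(n^0.683)


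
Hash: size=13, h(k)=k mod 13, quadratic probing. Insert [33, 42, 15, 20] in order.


Insertions: 33->slot 7; 42->slot 3; 15->slot 2; 20->slot 8
Table: [None, None, 15, 42, None, None, None, 33, 20, None, None, None, None]


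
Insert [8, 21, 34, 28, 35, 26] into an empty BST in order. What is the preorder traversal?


Root = 8; build tree by BST insertion.
Preorder traversal: [8, 21, 34, 28, 26, 35]


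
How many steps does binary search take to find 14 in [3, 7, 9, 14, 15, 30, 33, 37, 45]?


Search for 14:
[0,8] mid=4 arr[4]=15
[0,3] mid=1 arr[1]=7
[2,3] mid=2 arr[2]=9
[3,3] mid=3 arr[3]=14
Total: 4 comparisons


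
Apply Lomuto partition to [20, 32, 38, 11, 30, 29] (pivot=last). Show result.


Elements <= 29 go left of pivot.
Result: [20, 11, 29, 32, 30, 38], pivot at index 2


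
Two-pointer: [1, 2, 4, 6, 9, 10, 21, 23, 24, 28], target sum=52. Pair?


Two pointers: lo=0, hi=9
Found pair: (24, 28) summing to 52


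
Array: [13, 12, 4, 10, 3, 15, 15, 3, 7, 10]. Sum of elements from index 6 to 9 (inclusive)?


Prefix sums: [0, 13, 25, 29, 39, 42, 57, 72, 75, 82, 92]
Sum[6..9] = prefix[10] - prefix[6] = 92 - 57 = 35


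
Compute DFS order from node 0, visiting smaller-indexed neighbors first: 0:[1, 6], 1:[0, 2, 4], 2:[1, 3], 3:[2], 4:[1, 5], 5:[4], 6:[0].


DFS stack-based: start with [0]
Visit order: [0, 1, 2, 3, 4, 5, 6]


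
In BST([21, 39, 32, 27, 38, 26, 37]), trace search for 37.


BST root = 21
Search for 37: compare at each node
Path: [21, 39, 32, 38, 37]


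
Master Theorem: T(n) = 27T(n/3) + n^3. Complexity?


a=27, b=3, c=3. log_3(27)=3 = c=3. Case 2: O(n^c log n) = O(n^3 log n)
Complexity: O(n^3 log n)


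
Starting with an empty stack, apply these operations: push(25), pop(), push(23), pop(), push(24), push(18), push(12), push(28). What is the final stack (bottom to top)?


push(25) -> [25]
pop() returns 25 -> []
push(23) -> [23]
pop() returns 23 -> []
push(24) -> [24]
push(18) -> [24, 18]
push(12) -> [24, 18, 12]
push(28) -> [24, 18, 12, 28]
Final stack (bottom to top): [24, 18, 12, 28]


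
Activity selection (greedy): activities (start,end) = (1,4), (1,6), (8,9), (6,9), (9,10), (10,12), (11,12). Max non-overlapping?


Greedy: pick earliest-ending, then skip overlaps.
Selected (4 activities): [(1, 4), (8, 9), (9, 10), (10, 12)]


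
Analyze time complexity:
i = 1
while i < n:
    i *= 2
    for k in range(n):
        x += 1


Per nesting level: O(log n) * O(n) = O(n log n)
Complexity: O(n log n)


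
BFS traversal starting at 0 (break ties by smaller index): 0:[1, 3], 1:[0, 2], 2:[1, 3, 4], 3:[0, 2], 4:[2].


BFS queue: start with [0]
Visit order: [0, 1, 3, 2, 4]


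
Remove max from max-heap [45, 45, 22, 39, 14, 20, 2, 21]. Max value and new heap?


Max = 45
Replace root with last, heapify down
Resulting heap: [45, 39, 22, 21, 14, 20, 2]


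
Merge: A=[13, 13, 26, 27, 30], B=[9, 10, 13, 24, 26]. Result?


Compare heads, take smaller each step.
Merged: [9, 10, 13, 13, 13, 24, 26, 26, 27, 30]


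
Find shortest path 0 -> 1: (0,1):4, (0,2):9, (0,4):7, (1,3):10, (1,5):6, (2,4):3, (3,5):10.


Dijkstra from 0:
Distances: {0: 0, 1: 4, 2: 9, 3: 14, 4: 7, 5: 10}
Shortest distance to 1 = 4, path = [0, 1]


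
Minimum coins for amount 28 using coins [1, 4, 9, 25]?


dp[0]=0; dp[i]=1+min(dp[i-c] for c in coins)
...dp[23]=4, dp[24]=5, dp[25]=1, dp[26]=2, dp[27]=3, dp[28]=4
Minimum coins for 28 = 4


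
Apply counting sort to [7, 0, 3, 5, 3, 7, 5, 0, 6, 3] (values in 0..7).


Count array: [2, 0, 0, 3, 0, 2, 1, 2]
Reconstruct: [0, 0, 3, 3, 3, 5, 5, 6, 7, 7]


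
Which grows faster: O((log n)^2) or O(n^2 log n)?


polylogarithmic grows slower than n^2 log n
O((log n)^2) is asymptotically smaller; O(n^2 log n) grows faster


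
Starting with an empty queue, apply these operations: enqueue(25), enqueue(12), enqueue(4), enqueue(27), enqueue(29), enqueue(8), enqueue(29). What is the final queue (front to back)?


enqueue(25) -> [25]
enqueue(12) -> [25, 12]
enqueue(4) -> [25, 12, 4]
enqueue(27) -> [25, 12, 4, 27]
enqueue(29) -> [25, 12, 4, 27, 29]
enqueue(8) -> [25, 12, 4, 27, 29, 8]
enqueue(29) -> [25, 12, 4, 27, 29, 8, 29]
Final queue (front to back): [25, 12, 4, 27, 29, 8, 29]


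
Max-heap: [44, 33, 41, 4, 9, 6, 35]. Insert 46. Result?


Append 46: [44, 33, 41, 4, 9, 6, 35, 46]
Bubble up: swap idx 7(46) with idx 3(4); swap idx 3(46) with idx 1(33); swap idx 1(46) with idx 0(44)
Result: [46, 44, 41, 33, 9, 6, 35, 4]


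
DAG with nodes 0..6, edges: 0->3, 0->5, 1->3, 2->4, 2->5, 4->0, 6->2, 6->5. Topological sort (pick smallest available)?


Kahn's algorithm, process smallest node first
Order: [1, 6, 2, 4, 0, 3, 5]


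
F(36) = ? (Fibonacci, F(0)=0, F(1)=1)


F(n)=F(n-1)+F(n-2)
...F(34)=5702887, F(35)=9227465, F(36)=14930352


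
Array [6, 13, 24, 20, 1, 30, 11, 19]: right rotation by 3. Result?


Right rotate by 3: [30, 11, 19, 6, 13, 24, 20, 1]


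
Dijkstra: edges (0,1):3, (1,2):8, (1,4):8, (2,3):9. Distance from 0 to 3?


Dijkstra from 0:
Distances: {0: 0, 1: 3, 2: 11, 3: 20, 4: 11}
Shortest distance to 3 = 20, path = [0, 1, 2, 3]


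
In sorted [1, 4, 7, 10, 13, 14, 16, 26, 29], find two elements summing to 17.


Two pointers: lo=0, hi=8
Found pair: (1, 16) summing to 17


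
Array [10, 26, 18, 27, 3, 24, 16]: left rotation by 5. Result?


Left rotate by 5: [24, 16, 10, 26, 18, 27, 3]


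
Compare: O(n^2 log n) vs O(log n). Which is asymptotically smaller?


logarithmic grows slower than n^2 log n
O(log n) is asymptotically smaller; O(n^2 log n) grows faster


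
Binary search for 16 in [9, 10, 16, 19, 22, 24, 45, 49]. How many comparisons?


Search for 16:
[0,7] mid=3 arr[3]=19
[0,2] mid=1 arr[1]=10
[2,2] mid=2 arr[2]=16
Total: 3 comparisons


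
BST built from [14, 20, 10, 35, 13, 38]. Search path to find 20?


BST root = 14
Search for 20: compare at each node
Path: [14, 20]


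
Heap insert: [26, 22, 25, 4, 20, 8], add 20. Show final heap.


Append 20: [26, 22, 25, 4, 20, 8, 20]
Bubble up: no swaps needed
Result: [26, 22, 25, 4, 20, 8, 20]


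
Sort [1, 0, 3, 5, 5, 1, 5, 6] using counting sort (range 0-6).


Count array: [1, 2, 0, 1, 0, 3, 1]
Reconstruct: [0, 1, 1, 3, 5, 5, 5, 6]


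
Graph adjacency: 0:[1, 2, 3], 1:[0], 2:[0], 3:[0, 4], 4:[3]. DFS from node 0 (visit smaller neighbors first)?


DFS stack-based: start with [0]
Visit order: [0, 1, 2, 3, 4]


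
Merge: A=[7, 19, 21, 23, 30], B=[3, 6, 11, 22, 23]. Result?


Compare heads, take smaller each step.
Merged: [3, 6, 7, 11, 19, 21, 22, 23, 23, 30]


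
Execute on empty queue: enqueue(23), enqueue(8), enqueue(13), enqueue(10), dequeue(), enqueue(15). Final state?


enqueue(23) -> [23]
enqueue(8) -> [23, 8]
enqueue(13) -> [23, 8, 13]
enqueue(10) -> [23, 8, 13, 10]
dequeue() returns 23 -> [8, 13, 10]
enqueue(15) -> [8, 13, 10, 15]
Final queue (front to back): [8, 13, 10, 15]


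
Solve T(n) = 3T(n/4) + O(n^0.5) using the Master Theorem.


a=3, b=4, c=0.5. log_4(3)=0.792 > c=0.5. Case 1: O(n^log_b(a)) = O(n^0.792)
Complexity: O(n^0.792)


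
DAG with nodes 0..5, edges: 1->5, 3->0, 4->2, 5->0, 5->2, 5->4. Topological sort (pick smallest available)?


Kahn's algorithm, process smallest node first
Order: [1, 3, 5, 0, 4, 2]


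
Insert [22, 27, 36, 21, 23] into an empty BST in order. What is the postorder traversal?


Root = 22; build tree by BST insertion.
Postorder traversal: [21, 23, 36, 27, 22]


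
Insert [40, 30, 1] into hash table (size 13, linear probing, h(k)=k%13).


Insertions: 40->slot 1; 30->slot 4; 1->slot 2
Table: [None, 40, 1, None, 30, None, None, None, None, None, None, None, None]


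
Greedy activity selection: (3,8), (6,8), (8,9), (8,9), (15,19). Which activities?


Greedy: pick earliest-ending, then skip overlaps.
Selected (3 activities): [(3, 8), (8, 9), (15, 19)]


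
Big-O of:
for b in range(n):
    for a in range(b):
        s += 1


Per nesting level: O(n) * O(n) [triangular over b] = O(n^2)
Complexity: O(n^2)


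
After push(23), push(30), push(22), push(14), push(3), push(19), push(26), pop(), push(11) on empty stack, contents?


push(23) -> [23]
push(30) -> [23, 30]
push(22) -> [23, 30, 22]
push(14) -> [23, 30, 22, 14]
push(3) -> [23, 30, 22, 14, 3]
push(19) -> [23, 30, 22, 14, 3, 19]
push(26) -> [23, 30, 22, 14, 3, 19, 26]
pop() returns 26 -> [23, 30, 22, 14, 3, 19]
push(11) -> [23, 30, 22, 14, 3, 19, 11]
Final stack (bottom to top): [23, 30, 22, 14, 3, 19, 11]


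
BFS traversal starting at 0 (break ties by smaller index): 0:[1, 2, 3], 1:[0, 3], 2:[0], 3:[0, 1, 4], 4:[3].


BFS queue: start with [0]
Visit order: [0, 1, 2, 3, 4]


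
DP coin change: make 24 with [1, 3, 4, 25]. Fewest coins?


dp[0]=0; dp[i]=1+min(dp[i-c] for c in coins)
...dp[19]=5, dp[20]=5, dp[21]=6, dp[22]=6, dp[23]=6, dp[24]=6
Minimum coins for 24 = 6


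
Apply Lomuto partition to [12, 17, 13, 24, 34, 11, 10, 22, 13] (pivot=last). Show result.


Elements <= 13 go left of pivot.
Result: [12, 13, 11, 10, 13, 17, 24, 22, 34], pivot at index 4


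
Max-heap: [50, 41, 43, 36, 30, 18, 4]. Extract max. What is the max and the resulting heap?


Max = 50
Replace root with last, heapify down
Resulting heap: [43, 41, 18, 36, 30, 4]


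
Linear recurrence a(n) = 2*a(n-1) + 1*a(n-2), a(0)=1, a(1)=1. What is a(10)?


Build bottom-up:
...a(8)=577, a(9)=1393, a(10)=2*1393+1*577=3363


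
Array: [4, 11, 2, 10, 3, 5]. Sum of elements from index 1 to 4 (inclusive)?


Prefix sums: [0, 4, 15, 17, 27, 30, 35]
Sum[1..4] = prefix[5] - prefix[1] = 30 - 4 = 26


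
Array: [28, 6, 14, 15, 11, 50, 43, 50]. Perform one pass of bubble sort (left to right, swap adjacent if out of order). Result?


After one pass: [6, 14, 15, 11, 28, 43, 50, 50]


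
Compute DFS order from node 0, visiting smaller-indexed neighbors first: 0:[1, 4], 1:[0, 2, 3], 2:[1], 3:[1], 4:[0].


DFS stack-based: start with [0]
Visit order: [0, 1, 2, 3, 4]


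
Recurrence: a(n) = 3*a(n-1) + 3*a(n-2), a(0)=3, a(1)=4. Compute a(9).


Build bottom-up:
...a(7)=15660, a(8)=59373, a(9)=3*59373+3*15660=225099


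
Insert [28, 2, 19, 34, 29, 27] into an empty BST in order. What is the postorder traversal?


Root = 28; build tree by BST insertion.
Postorder traversal: [27, 19, 2, 29, 34, 28]


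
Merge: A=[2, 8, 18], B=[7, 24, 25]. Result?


Compare heads, take smaller each step.
Merged: [2, 7, 8, 18, 24, 25]


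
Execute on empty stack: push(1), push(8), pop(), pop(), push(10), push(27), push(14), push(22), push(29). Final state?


push(1) -> [1]
push(8) -> [1, 8]
pop() returns 8 -> [1]
pop() returns 1 -> []
push(10) -> [10]
push(27) -> [10, 27]
push(14) -> [10, 27, 14]
push(22) -> [10, 27, 14, 22]
push(29) -> [10, 27, 14, 22, 29]
Final stack (bottom to top): [10, 27, 14, 22, 29]


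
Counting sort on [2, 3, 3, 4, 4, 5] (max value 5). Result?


Count array: [0, 0, 1, 2, 2, 1]
Reconstruct: [2, 3, 3, 4, 4, 5]


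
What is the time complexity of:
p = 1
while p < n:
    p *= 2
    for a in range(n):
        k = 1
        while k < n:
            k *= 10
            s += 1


Per nesting level: O(log n) * O(n) * O(log n) = O(n (log n)^2)
Complexity: O(n (log n)^2)


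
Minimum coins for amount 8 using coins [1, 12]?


dp[0]=0; dp[i]=1+min(dp[i-c] for c in coins)
...dp[3]=3, dp[4]=4, dp[5]=5, dp[6]=6, dp[7]=7, dp[8]=8
Minimum coins for 8 = 8


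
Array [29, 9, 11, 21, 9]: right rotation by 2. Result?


Right rotate by 2: [21, 9, 29, 9, 11]


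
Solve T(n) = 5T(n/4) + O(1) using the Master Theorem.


a=5, b=4, c=0. log_4(5)=1.161 > c=0. Case 1: O(n^log_b(a)) = O(n^1.161)
Complexity: O(n^1.161)


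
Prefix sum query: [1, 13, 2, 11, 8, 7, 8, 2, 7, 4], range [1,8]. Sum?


Prefix sums: [0, 1, 14, 16, 27, 35, 42, 50, 52, 59, 63]
Sum[1..8] = prefix[9] - prefix[1] = 59 - 1 = 58


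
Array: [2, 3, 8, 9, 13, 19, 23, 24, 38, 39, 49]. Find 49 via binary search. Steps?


Search for 49:
[0,10] mid=5 arr[5]=19
[6,10] mid=8 arr[8]=38
[9,10] mid=9 arr[9]=39
[10,10] mid=10 arr[10]=49
Total: 4 comparisons


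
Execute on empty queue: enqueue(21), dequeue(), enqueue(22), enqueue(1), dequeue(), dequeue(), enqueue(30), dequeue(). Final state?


enqueue(21) -> [21]
dequeue() returns 21 -> []
enqueue(22) -> [22]
enqueue(1) -> [22, 1]
dequeue() returns 22 -> [1]
dequeue() returns 1 -> []
enqueue(30) -> [30]
dequeue() returns 30 -> []
Final queue (front to back): []


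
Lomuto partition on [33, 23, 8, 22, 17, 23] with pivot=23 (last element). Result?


Elements <= 23 go left of pivot.
Result: [23, 8, 22, 17, 23, 33], pivot at index 4


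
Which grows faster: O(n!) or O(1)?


constant grows slower than factorial
O(1) is asymptotically smaller; O(n!) grows faster


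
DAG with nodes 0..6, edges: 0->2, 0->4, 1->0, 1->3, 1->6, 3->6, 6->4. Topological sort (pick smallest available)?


Kahn's algorithm, process smallest node first
Order: [1, 0, 2, 3, 5, 6, 4]


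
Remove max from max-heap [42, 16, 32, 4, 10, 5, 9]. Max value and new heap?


Max = 42
Replace root with last, heapify down
Resulting heap: [32, 16, 9, 4, 10, 5]


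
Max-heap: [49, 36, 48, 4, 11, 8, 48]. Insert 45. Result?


Append 45: [49, 36, 48, 4, 11, 8, 48, 45]
Bubble up: swap idx 7(45) with idx 3(4); swap idx 3(45) with idx 1(36)
Result: [49, 45, 48, 36, 11, 8, 48, 4]


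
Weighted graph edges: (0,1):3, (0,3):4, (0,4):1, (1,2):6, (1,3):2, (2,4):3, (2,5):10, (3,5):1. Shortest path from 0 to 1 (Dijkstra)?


Dijkstra from 0:
Distances: {0: 0, 1: 3, 2: 4, 3: 4, 4: 1, 5: 5}
Shortest distance to 1 = 3, path = [0, 1]


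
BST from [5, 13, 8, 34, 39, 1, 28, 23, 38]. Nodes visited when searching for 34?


BST root = 5
Search for 34: compare at each node
Path: [5, 13, 34]


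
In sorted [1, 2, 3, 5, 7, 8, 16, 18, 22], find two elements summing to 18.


Two pointers: lo=0, hi=8
Found pair: (2, 16) summing to 18


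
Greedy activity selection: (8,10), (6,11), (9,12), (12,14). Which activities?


Greedy: pick earliest-ending, then skip overlaps.
Selected (2 activities): [(8, 10), (12, 14)]


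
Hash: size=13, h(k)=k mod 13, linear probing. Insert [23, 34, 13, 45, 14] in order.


Insertions: 23->slot 10; 34->slot 8; 13->slot 0; 45->slot 6; 14->slot 1
Table: [13, 14, None, None, None, None, 45, None, 34, None, 23, None, None]


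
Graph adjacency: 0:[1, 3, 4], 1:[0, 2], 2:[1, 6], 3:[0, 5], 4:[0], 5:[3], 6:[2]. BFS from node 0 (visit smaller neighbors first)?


BFS queue: start with [0]
Visit order: [0, 1, 3, 4, 2, 5, 6]


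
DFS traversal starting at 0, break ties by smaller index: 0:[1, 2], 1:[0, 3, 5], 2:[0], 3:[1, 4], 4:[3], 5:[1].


DFS stack-based: start with [0]
Visit order: [0, 1, 3, 4, 5, 2]


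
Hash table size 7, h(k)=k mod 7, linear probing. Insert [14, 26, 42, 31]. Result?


Insertions: 14->slot 0; 26->slot 5; 42->slot 1; 31->slot 3
Table: [14, 42, None, 31, None, 26, None]


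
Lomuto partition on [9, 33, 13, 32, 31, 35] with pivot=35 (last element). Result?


Elements <= 35 go left of pivot.
Result: [9, 33, 13, 32, 31, 35], pivot at index 5


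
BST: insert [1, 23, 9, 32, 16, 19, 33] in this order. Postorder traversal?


Root = 1; build tree by BST insertion.
Postorder traversal: [19, 16, 9, 33, 32, 23, 1]


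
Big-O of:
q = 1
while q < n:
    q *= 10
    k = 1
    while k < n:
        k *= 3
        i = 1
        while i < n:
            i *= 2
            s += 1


Per nesting level: O(log n) * O(log n) * O(log n) = O((log n)^3)
Complexity: O((log n)^3)


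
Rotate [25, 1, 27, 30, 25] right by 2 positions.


Right rotate by 2: [30, 25, 25, 1, 27]


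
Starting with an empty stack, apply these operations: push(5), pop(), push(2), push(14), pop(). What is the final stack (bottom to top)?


push(5) -> [5]
pop() returns 5 -> []
push(2) -> [2]
push(14) -> [2, 14]
pop() returns 14 -> [2]
Final stack (bottom to top): [2]


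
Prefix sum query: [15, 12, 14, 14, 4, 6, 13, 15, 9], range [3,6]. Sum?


Prefix sums: [0, 15, 27, 41, 55, 59, 65, 78, 93, 102]
Sum[3..6] = prefix[7] - prefix[3] = 78 - 41 = 37


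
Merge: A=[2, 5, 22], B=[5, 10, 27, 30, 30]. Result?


Compare heads, take smaller each step.
Merged: [2, 5, 5, 10, 22, 27, 30, 30]


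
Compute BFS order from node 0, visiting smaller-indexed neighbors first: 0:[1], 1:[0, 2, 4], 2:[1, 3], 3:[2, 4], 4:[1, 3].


BFS queue: start with [0]
Visit order: [0, 1, 2, 4, 3]
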